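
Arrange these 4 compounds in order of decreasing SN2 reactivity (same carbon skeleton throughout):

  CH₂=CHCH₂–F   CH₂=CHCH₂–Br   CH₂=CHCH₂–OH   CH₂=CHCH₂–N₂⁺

CH₂=CHCH₂–N₂⁺ > CH₂=CHCH₂–Br > CH₂=CHCH₂–F > CH₂=CHCH₂–OH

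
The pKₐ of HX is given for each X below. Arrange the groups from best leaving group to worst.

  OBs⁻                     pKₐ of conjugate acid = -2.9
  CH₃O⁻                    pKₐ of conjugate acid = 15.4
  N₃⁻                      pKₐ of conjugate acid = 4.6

OBs⁻ > N₃⁻ > CH₃O⁻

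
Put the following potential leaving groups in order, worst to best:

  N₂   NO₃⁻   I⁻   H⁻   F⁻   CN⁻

H⁻ < CN⁻ < F⁻ < NO₃⁻ < I⁻ < N₂

Rank by basicity of the departing species: weakest base leaves most easily.
N₂: no meaningful conjugate acid; N₂ departs as an exceptionally stable neutral molecule
I⁻: pKₐ(HI) ≈ -10 — large, highly polarisable; very weak base
NO₃⁻: pKₐ(HNO₃) ≈ -1.3 — resonance-delocalised over three oxygens
F⁻: pKₐ(HF) ≈ 3.2
CN⁻: pKₐ(HCN) ≈ 9.2
H⁻: pKₐ(H₂) ≈ 36 — extremely strong base; leaves only in special hydride-transfer contexts
The question asks for worst first, so the sequence is read in increasing leaving-group ability.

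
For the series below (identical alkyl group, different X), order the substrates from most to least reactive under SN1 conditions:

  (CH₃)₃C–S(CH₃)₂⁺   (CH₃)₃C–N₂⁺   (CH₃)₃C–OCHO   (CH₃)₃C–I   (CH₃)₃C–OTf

Same R in every case — rank the leaving groups.
A good leaving group is a weak base: the lower the pKₐ of its conjugate acid, the more readily it departs.
(CH₃)₃C–N₂⁺ loses N₂: no meaningful conjugate acid; N₂ departs as an exceptionally stable neutral molecule
(CH₃)₃C–OTf loses OTf⁻: pKₐ(CF₃SO₃H (triflic acid)) ≈ -14
(CH₃)₃C–I loses I⁻: pKₐ(HI) ≈ -10
(CH₃)₃C–S(CH₃)₂⁺ loses SR'₂: pKₐ(R'₂SH⁺) ≈ -7
(CH₃)₃C–OCHO loses HCOO⁻: pKₐ(HCOOH) ≈ 3.8

(CH₃)₃C–N₂⁺ > (CH₃)₃C–OTf > (CH₃)₃C–I > (CH₃)₃C–S(CH₃)₂⁺ > (CH₃)₃C–OCHO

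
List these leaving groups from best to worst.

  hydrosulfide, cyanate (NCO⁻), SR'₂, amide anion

Rank by basicity of the departing species: weakest base leaves most easily.
SR'₂: pKₐ(R'₂SH⁺) ≈ -7
cyanate (NCO⁻): pKₐ(HOCN) ≈ 3.5
hydrosulfide: pKₐ(H₂S) ≈ 7
amide anion: pKₐ(NH₃) ≈ 38

SR'₂ > cyanate (NCO⁻) > hydrosulfide > amide anion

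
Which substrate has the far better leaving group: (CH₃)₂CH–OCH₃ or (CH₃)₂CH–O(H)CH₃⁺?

(CH₃)₂CH–O(H)CH₃⁺

From (CH₃)₂CH–OCH₃ the departing group would be CH₃O⁻ (pKₐ(CH₃OH) ≈ 15.5). Strong base; alkoxides do not leave unassisted.
From (CH₃)₂CH–O(H)CH₃⁺ the leaving group is R'OH (pKₐ(R'OH₂⁺) ≈ -2.4). Neutral; leaves from a protonated ether (an oxonium ion, R–O(H)R'⁺).
(In practice (CH₃)₂CH–O(H)CH₃⁺ is made from (CH₃)₂CH–OCH₃ by protonation with concentrated HI, allowing neutral methanol, rather than methoxide, to depart.)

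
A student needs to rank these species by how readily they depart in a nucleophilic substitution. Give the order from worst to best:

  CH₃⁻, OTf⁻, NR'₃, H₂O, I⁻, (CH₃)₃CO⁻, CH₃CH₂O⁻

Leaving-group ability tracks the stability of the departed species; conjugate-acid pKₐ is the usual yardstick (lower pKₐ → better LG).
OTf⁻: pKₐ(CF₃SO₃H (triflic acid)) ≈ -14 — charge spread over three oxygens and a CF₃ group; the premier leaving group in synthesis
I⁻: pKₐ(HI) ≈ -10 — large, highly polarisable; very weak base
H₂O: pKₐ(H₃O⁺) ≈ -1.7 — neutral; leaves from a protonated alcohol (R–OH₂⁺)
NR'₃: pKₐ(R'₃NH⁺) ≈ 10.7
CH₃CH₂O⁻: pKₐ(CH₃CH₂OH) ≈ 16 — strong base; alkoxides do not leave unassisted
(CH₃)₃CO⁻: pKₐ(t-BuOH) ≈ 18 — bulky, strongly basic alkoxide
CH₃⁻: pKₐ(CH₄) ≈ 48 — unstabilised carbanion; the worst conceivable leaving group
Reversing gives the worst-to-best order requested.

CH₃⁻ < (CH₃)₃CO⁻ < CH₃CH₂O⁻ < NR'₃ < H₂O < I⁻ < OTf⁻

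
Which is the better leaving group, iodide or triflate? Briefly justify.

triflate

triflate is the better leaving group.
pKₐ(CF₃SO₃H (triflic acid)) ≈ -14 versus pKₐ(HI) ≈ -10: triflate is the much weaker base.
Charge spread over three oxygens and a CF₃ group; the premier leaving group in synthesis.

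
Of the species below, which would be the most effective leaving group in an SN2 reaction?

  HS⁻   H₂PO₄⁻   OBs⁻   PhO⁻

OBs⁻

The more stable X⁻ (or X) is on its own — i.e. the weaker a base it is — the better a leaving group it makes.
OBs⁻: pKₐ(p-BrC₆H₄SO₃H) ≈ -2.8
H₂PO₄⁻: pKₐ(H₃PO₄) ≈ 2.1
HS⁻: pKₐ(H₂S) ≈ 7
PhO⁻: pKₐ(C₆H₅OH (phenol)) ≈ 10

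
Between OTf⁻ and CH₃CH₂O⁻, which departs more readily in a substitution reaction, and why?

OTf⁻

OTf⁻ is the better leaving group.
pKₐ(CF₃SO₃H (triflic acid)) ≈ -14 versus pKₐ(CH₃CH₂OH) ≈ 16: OTf⁻ is the much weaker base.
Charge spread over three oxygens and a CF₃ group; the premier leaving group in synthesis.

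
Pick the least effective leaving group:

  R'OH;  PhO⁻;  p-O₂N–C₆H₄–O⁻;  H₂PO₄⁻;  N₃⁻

PhO⁻

Leaving-group ability tracks the stability of the departed species; conjugate-acid pKₐ is the usual yardstick (lower pKₐ → better LG).
R'OH: pKₐ(R'OH₂⁺) ≈ -2.4
H₂PO₄⁻: pKₐ(H₃PO₄) ≈ 2.1
N₃⁻: pKₐ(HN₃) ≈ 4.7
p-O₂N–C₆H₄–O⁻: pKₐ(p-nitrophenol) ≈ 7.2
PhO⁻: pKₐ(C₆H₅OH (phenol)) ≈ 10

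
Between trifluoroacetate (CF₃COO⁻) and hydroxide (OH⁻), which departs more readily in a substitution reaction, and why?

trifluoroacetate (CF₃COO⁻)

trifluoroacetate (CF₃COO⁻) is the better leaving group.
pKₐ(CF₃COOH) ≈ 0.2 versus pKₐ(H₂O) ≈ 15.7: trifluoroacetate (CF₃COO⁻) is the much weaker base.
Strongly electron-withdrawing CF₃ stabilises the carboxylate.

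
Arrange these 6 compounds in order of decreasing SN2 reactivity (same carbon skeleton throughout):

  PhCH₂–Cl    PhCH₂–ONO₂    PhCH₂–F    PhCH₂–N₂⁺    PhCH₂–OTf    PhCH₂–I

PhCH₂–N₂⁺ > PhCH₂–OTf > PhCH₂–I > PhCH₂–Cl > PhCH₂–ONO₂ > PhCH₂–F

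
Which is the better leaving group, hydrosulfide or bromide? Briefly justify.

bromide

bromide is the better leaving group.
pKₐ(HBr) ≈ -9 versus pKₐ(H₂S) ≈ 7: bromide is the much weaker base.
Weak base; good leaving group.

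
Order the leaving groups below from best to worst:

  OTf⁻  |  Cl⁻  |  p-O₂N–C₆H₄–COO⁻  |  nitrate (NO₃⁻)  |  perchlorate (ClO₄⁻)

The more stable X⁻ (or X) is on its own — i.e. the weaker a base it is — the better a leaving group it makes.
OTf⁻: pKₐ(CF₃SO₃H (triflic acid)) ≈ -14 — charge spread over three oxygens and a CF₃ group; the premier leaving group in synthesis
perchlorate (ClO₄⁻): pKₐ(HClO₄) ≈ -10 — extremely weak base; rarely used for safety reasons
Cl⁻: pKₐ(HCl) ≈ -7 — moderately weak base
nitrate (NO₃⁻): pKₐ(HNO₃) ≈ -1.3 — resonance-delocalised over three oxygens
p-O₂N–C₆H₄–COO⁻: pKₐ(p-nitrobenzoic acid) ≈ 3.4 — electron-withdrawing nitro group stabilises the carboxylate

OTf⁻ > perchlorate (ClO₄⁻) > Cl⁻ > nitrate (NO₃⁻) > p-O₂N–C₆H₄–COO⁻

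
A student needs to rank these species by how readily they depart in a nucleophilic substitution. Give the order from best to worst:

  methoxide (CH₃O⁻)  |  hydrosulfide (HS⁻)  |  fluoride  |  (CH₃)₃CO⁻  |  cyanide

fluoride > hydrosulfide (HS⁻) > cyanide > methoxide (CH₃O⁻) > (CH₃)₃CO⁻

fluoride: pKₐ(HF) ≈ 3.2 — small and strongly basic; the poor halide leaving group
hydrosulfide (HS⁻): pKₐ(H₂S) ≈ 7
cyanide: pKₐ(HCN) ≈ 9.2 — sp carbon stabilises the charge somewhat, but still a poor LG
methoxide (CH₃O⁻): pKₐ(CH₃OH) ≈ 15.5 — strong base; alkoxides do not leave unassisted
(CH₃)₃CO⁻: pKₐ(t-BuOH) ≈ 18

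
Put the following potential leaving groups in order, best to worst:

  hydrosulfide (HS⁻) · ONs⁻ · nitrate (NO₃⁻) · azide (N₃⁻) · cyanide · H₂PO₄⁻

ONs⁻ > nitrate (NO₃⁻) > H₂PO₄⁻ > azide (N₃⁻) > hydrosulfide (HS⁻) > cyanide

The more stable X⁻ (or X) is on its own — i.e. the weaker a base it is — the better a leaving group it makes.
ONs⁻: pKₐ(p-O₂NC₆H₄SO₃H) ≈ -3.5 — p-nitro group further stabilises the sulfonate
nitrate (NO₃⁻): pKₐ(HNO₃) ≈ -1.3
H₂PO₄⁻: pKₐ(H₃PO₄) ≈ 2.1 — moderate base; biological leaving group after further activation
azide (N₃⁻): pKₐ(HN₃) ≈ 4.7 — linear, resonance-stabilised
hydrosulfide (HS⁻): pKₐ(H₂S) ≈ 7 — larger and more polarisable than the oxygen analogue
cyanide: pKₐ(HCN) ≈ 9.2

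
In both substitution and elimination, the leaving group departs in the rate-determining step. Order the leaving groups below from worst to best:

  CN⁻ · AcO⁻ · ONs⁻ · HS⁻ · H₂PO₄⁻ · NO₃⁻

CN⁻ < HS⁻ < AcO⁻ < H₂PO₄⁻ < NO₃⁻ < ONs⁻

The more stable X⁻ (or X) is on its own — i.e. the weaker a base it is — the better a leaving group it makes.
ONs⁻: pKₐ(p-O₂NC₆H₄SO₃H) ≈ -3.5 — p-nitro group further stabilises the sulfonate
NO₃⁻: pKₐ(HNO₃) ≈ -1.3 — resonance-delocalised over three oxygens
H₂PO₄⁻: pKₐ(H₃PO₄) ≈ 2.1 — moderate base; biological leaving group after further activation
AcO⁻: pKₐ(CH₃COOH) ≈ 4.8 — resonance-stabilised but still a weak base
HS⁻: pKₐ(H₂S) ≈ 7 — larger and more polarisable than the oxygen analogue
CN⁻: pKₐ(HCN) ≈ 9.2 — sp carbon stabilises the charge somewhat, but still a poor LG
Listed from poorest to best leaving group as asked.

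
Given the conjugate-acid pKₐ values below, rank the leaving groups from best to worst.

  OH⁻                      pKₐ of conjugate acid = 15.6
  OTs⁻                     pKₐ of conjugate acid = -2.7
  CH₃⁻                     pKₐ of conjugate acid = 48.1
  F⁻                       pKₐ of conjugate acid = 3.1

OTs⁻ > F⁻ > OH⁻ > CH₃⁻

Lower conjugate-acid pKₐ ⇒ weaker base ⇒ better leaving group.
Sorting by the given values: OTs⁻ (-2.7), F⁻ (3.1), OH⁻ (15.6), CH₃⁻ (48.1).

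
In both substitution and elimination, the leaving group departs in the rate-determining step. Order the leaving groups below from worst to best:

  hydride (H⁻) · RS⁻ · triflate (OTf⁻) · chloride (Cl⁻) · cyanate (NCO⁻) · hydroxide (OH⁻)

hydride (H⁻) < hydroxide (OH⁻) < RS⁻ < cyanate (NCO⁻) < chloride (Cl⁻) < triflate (OTf⁻)

triflate (OTf⁻): pKₐ(CF₃SO₃H (triflic acid)) ≈ -14
chloride (Cl⁻): pKₐ(HCl) ≈ -7
cyanate (NCO⁻): pKₐ(HOCN) ≈ 3.5
RS⁻: pKₐ(RSH (a thiol)) ≈ 10.5
hydroxide (OH⁻): pKₐ(H₂O) ≈ 15.7
hydride (H⁻): pKₐ(H₂) ≈ 36
The question asks for worst first, so the sequence is read in increasing leaving-group ability.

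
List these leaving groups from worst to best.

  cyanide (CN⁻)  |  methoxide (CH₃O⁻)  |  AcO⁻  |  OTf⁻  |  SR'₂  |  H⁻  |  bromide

H⁻ < methoxide (CH₃O⁻) < cyanide (CN⁻) < AcO⁻ < SR'₂ < bromide < OTf⁻

OTf⁻: pKₐ(CF₃SO₃H (triflic acid)) ≈ -14
bromide: pKₐ(HBr) ≈ -9
SR'₂: pKₐ(R'₂SH⁺) ≈ -7
AcO⁻: pKₐ(CH₃COOH) ≈ 4.8
cyanide (CN⁻): pKₐ(HCN) ≈ 9.2
methoxide (CH₃O⁻): pKₐ(CH₃OH) ≈ 15.5
H⁻: pKₐ(H₂) ≈ 36
Listed from poorest to best leaving group as asked.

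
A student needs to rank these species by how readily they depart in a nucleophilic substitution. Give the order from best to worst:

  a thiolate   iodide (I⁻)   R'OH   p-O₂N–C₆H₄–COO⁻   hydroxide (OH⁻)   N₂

A good leaving group is a weak base: the lower the pKₐ of its conjugate acid, the more readily it departs.
N₂: no meaningful conjugate acid; N₂ departs as an exceptionally stable neutral molecule
iodide (I⁻): pKₐ(HI) ≈ -10
R'OH: pKₐ(R'OH₂⁺) ≈ -2.4
p-O₂N–C₆H₄–COO⁻: pKₐ(p-nitrobenzoic acid) ≈ 3.4 — electron-withdrawing nitro group stabilises the carboxylate
a thiolate: pKₐ(RSH (a thiol)) ≈ 10.5
hydroxide (OH⁻): pKₐ(H₂O) ≈ 15.7 — strong base; essentially never leaves without prior activation

N₂ > iodide (I⁻) > R'OH > p-O₂N–C₆H₄–COO⁻ > a thiolate > hydroxide (OH⁻)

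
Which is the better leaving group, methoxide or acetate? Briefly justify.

acetate is the better leaving group.
pKₐ(CH₃COOH) ≈ 4.8 versus pKₐ(CH₃OH) ≈ 15.5: acetate is the much weaker base.
Resonance-stabilised but still a weak base.

acetate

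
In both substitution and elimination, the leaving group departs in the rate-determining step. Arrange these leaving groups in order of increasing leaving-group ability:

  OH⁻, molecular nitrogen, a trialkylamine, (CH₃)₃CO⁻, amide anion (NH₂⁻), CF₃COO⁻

amide anion (NH₂⁻) < (CH₃)₃CO⁻ < OH⁻ < a trialkylamine < CF₃COO⁻ < molecular nitrogen

The more stable X⁻ (or X) is on its own — i.e. the weaker a base it is — the better a leaving group it makes.
molecular nitrogen: no meaningful conjugate acid; N₂ departs as an exceptionally stable neutral molecule
CF₃COO⁻: pKₐ(CF₃COOH) ≈ 0.2
a trialkylamine: pKₐ(R'₃NH⁺) ≈ 10.7
OH⁻: pKₐ(H₂O) ≈ 15.7
(CH₃)₃CO⁻: pKₐ(t-BuOH) ≈ 18
amide anion (NH₂⁻): pKₐ(NH₃) ≈ 38
Listed from poorest to best leaving group as asked.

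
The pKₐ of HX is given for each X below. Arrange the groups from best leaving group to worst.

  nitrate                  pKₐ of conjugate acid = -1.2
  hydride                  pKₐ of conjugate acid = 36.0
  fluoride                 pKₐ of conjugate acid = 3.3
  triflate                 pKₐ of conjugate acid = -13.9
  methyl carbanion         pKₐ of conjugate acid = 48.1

triflate > nitrate > fluoride > hydride > methyl carbanion

Lower conjugate-acid pKₐ ⇒ weaker base ⇒ better leaving group.
Sorting by the given values: triflate (-13.9), nitrate (-1.2), fluoride (3.3), hydride (36.0), methyl carbanion (48.1).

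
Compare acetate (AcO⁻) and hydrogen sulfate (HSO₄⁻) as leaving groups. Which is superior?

hydrogen sulfate (HSO₄⁻) is the better leaving group.
pKₐ(H₂SO₄) ≈ -3 versus pKₐ(CH₃COOH) ≈ 4.8: hydrogen sulfate (HSO₄⁻) is the much weaker base.
Conjugate base of a strong mineral acid.

hydrogen sulfate (HSO₄⁻)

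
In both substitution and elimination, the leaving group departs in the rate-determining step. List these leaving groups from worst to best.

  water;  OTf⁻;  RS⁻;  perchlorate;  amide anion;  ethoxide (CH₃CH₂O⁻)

amide anion < ethoxide (CH₃CH₂O⁻) < RS⁻ < water < perchlorate < OTf⁻

Rank by basicity of the departing species: weakest base leaves most easily.
OTf⁻: pKₐ(CF₃SO₃H (triflic acid)) ≈ -14
perchlorate: pKₐ(HClO₄) ≈ -10
water: pKₐ(H₃O⁺) ≈ -1.7
RS⁻: pKₐ(RSH (a thiol)) ≈ 10.5
ethoxide (CH₃CH₂O⁻): pKₐ(CH₃CH₂OH) ≈ 16
amide anion: pKₐ(NH₃) ≈ 38
The question asks for worst first, so the sequence is read in increasing leaving-group ability.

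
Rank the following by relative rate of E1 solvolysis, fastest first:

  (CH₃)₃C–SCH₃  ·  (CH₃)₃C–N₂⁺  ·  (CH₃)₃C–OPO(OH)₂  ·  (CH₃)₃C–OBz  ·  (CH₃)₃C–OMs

Same R in every case — rank the leaving groups.
Rank by basicity of the departing species: weakest base leaves most easily.
(CH₃)₃C–N₂⁺ loses N₂: no meaningful conjugate acid; N₂ departs as an exceptionally stable neutral molecule
(CH₃)₃C–OMs loses OMs⁻: pKₐ(CH₃SO₃H (MsOH)) ≈ -1.9
(CH₃)₃C–OPO(OH)₂ loses H₂PO₄⁻: pKₐ(H₃PO₄) ≈ 2.1
(CH₃)₃C–OBz loses PhCOO⁻: pKₐ(C₆H₅COOH) ≈ 4.2
(CH₃)₃C–SCH₃ loses RS⁻: pKₐ(RSH (a thiol)) ≈ 10.5

(CH₃)₃C–N₂⁺ > (CH₃)₃C–OMs > (CH₃)₃C–OPO(OH)₂ > (CH₃)₃C–OBz > (CH₃)₃C–SCH₃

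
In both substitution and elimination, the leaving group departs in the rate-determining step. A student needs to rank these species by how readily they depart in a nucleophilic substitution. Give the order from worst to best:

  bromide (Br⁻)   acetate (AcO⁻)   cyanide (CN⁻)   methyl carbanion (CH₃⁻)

Leaving-group ability tracks the stability of the departed species; conjugate-acid pKₐ is the usual yardstick (lower pKₐ → better LG).
bromide (Br⁻): pKₐ(HBr) ≈ -9 — weak base; good leaving group
acetate (AcO⁻): pKₐ(CH₃COOH) ≈ 4.8
cyanide (CN⁻): pKₐ(HCN) ≈ 9.2 — sp carbon stabilises the charge somewhat, but still a poor LG
methyl carbanion (CH₃⁻): pKₐ(CH₄) ≈ 48 — unstabilised carbanion; the worst conceivable leaving group
Listed from poorest to best leaving group as asked.

methyl carbanion (CH₃⁻) < cyanide (CN⁻) < acetate (AcO⁻) < bromide (Br⁻)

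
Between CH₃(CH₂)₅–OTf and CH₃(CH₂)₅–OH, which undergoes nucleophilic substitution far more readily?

From CH₃(CH₂)₅–OH the departing group would be OH⁻ (pKₐ(H₂O) ≈ 15.7). Strong base; essentially never leaves without prior activation.
From CH₃(CH₂)₅–OTf the leaving group is OTf⁻ (pKₐ(CF₃SO₃H (triflic acid)) ≈ -14). Charge spread over three oxygens and a CF₃ group; the premier leaving group in synthesis.
(In practice CH₃(CH₂)₅–OTf is made from CH₃(CH₂)₅–OH by treatment with Tf₂O / 2,6-lutidine, converting the hydroxyl into a triflate.)

CH₃(CH₂)₅–OTf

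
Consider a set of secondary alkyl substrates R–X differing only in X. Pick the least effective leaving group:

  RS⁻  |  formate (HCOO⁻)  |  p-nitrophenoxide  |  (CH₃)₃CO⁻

(CH₃)₃CO⁻

A good leaving group is a weak base: the lower the pKₐ of its conjugate acid, the more readily it departs.
formate (HCOO⁻): pKₐ(HCOOH) ≈ 3.8
p-nitrophenoxide: pKₐ(p-nitrophenol) ≈ 7.2
RS⁻: pKₐ(RSH (a thiol)) ≈ 10.5
(CH₃)₃CO⁻: pKₐ(t-BuOH) ≈ 18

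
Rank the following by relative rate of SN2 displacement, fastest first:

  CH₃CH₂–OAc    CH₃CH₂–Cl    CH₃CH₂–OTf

Identical carbon frameworks mean the comparison reduces to leaving-group quality.
A good leaving group is a weak base: the lower the pKₐ of its conjugate acid, the more readily it departs.
CH₃CH₂–OTf loses OTf⁻: pKₐ(CF₃SO₃H (triflic acid)) ≈ -14
CH₃CH₂–Cl loses Cl⁻: pKₐ(HCl) ≈ -7
CH₃CH₂–OAc loses AcO⁻: pKₐ(CH₃COOH) ≈ 4.8

CH₃CH₂–OTf > CH₃CH₂–Cl > CH₃CH₂–OAc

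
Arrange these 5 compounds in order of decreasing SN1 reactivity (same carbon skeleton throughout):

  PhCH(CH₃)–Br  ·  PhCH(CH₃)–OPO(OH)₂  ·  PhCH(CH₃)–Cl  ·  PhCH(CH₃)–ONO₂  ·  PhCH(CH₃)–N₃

PhCH(CH₃)–Br > PhCH(CH₃)–Cl > PhCH(CH₃)–ONO₂ > PhCH(CH₃)–OPO(OH)₂ > PhCH(CH₃)–N₃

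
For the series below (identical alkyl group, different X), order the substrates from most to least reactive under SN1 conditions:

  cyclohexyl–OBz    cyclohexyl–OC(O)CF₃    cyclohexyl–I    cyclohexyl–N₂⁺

cyclohexyl–N₂⁺ > cyclohexyl–I > cyclohexyl–OC(O)CF₃ > cyclohexyl–OBz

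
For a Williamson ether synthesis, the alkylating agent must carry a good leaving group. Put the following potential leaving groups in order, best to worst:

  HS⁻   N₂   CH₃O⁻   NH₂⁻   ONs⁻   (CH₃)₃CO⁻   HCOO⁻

N₂ > ONs⁻ > HCOO⁻ > HS⁻ > CH₃O⁻ > (CH₃)₃CO⁻ > NH₂⁻

The more stable X⁻ (or X) is on its own — i.e. the weaker a base it is — the better a leaving group it makes.
N₂: no meaningful conjugate acid; N₂ departs as an exceptionally stable neutral molecule
ONs⁻: pKₐ(p-O₂NC₆H₄SO₃H) ≈ -3.5 — p-nitro group further stabilises the sulfonate
HCOO⁻: pKₐ(HCOOH) ≈ 3.8
HS⁻: pKₐ(H₂S) ≈ 7 — larger and more polarisable than the oxygen analogue
CH₃O⁻: pKₐ(CH₃OH) ≈ 15.5 — strong base; alkoxides do not leave unassisted
(CH₃)₃CO⁻: pKₐ(t-BuOH) ≈ 18 — bulky, strongly basic alkoxide
NH₂⁻: pKₐ(NH₃) ≈ 38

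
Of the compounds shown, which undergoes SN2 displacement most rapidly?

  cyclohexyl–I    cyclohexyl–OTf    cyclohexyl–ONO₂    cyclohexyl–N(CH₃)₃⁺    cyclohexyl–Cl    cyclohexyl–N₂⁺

cyclohexyl–N₂⁺

The skeletons are identical, so relative rate is governed entirely by leaving-group ability.
A good leaving group is a weak base: the lower the pKₐ of its conjugate acid, the more readily it departs.
cyclohexyl–N₂⁺ loses N₂: no meaningful conjugate acid; N₂ departs as an exceptionally stable neutral molecule
cyclohexyl–OTf loses OTf⁻: pKₐ(CF₃SO₃H (triflic acid)) ≈ -14
cyclohexyl–I loses I⁻: pKₐ(HI) ≈ -10
cyclohexyl–Cl loses Cl⁻: pKₐ(HCl) ≈ -7
cyclohexyl–ONO₂ loses NO₃⁻: pKₐ(HNO₃) ≈ -1.3
cyclohexyl–N(CH₃)₃⁺ loses NR'₃: pKₐ(R'₃NH⁺) ≈ 10.7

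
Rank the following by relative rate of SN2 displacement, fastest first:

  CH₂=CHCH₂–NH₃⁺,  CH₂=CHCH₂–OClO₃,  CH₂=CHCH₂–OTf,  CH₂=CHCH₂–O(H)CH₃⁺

CH₂=CHCH₂–OTf > CH₂=CHCH₂–OClO₃ > CH₂=CHCH₂–O(H)CH₃⁺ > CH₂=CHCH₂–NH₃⁺

With the same alkyl group throughout, only the leaving group differentiates the rates.
Leaving-group ability tracks the stability of the departed species; conjugate-acid pKₐ is the usual yardstick (lower pKₐ → better LG).
CH₂=CHCH₂–OTf loses OTf⁻: pKₐ(CF₃SO₃H (triflic acid)) ≈ -14
CH₂=CHCH₂–OClO₃ loses ClO₄⁻: pKₐ(HClO₄) ≈ -10
CH₂=CHCH₂–O(H)CH₃⁺ loses R'OH: pKₐ(R'OH₂⁺) ≈ -2.4
CH₂=CHCH₂–NH₃⁺ loses NH₃: pKₐ(NH₄⁺) ≈ 9.2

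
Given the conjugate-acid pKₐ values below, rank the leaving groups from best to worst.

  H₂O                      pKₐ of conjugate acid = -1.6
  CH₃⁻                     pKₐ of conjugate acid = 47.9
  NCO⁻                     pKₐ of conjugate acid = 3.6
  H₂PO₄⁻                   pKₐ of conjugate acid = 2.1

H₂O > H₂PO₄⁻ > NCO⁻ > CH₃⁻

Lower conjugate-acid pKₐ ⇒ weaker base ⇒ better leaving group.
Sorting by the given values: H₂O (-1.6), H₂PO₄⁻ (2.1), NCO⁻ (3.6), CH₃⁻ (47.9).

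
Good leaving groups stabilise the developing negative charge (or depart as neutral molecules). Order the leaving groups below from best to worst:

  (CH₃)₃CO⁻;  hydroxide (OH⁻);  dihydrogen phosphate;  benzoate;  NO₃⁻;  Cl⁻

A good leaving group is a weak base: the lower the pKₐ of its conjugate acid, the more readily it departs.
Cl⁻: pKₐ(HCl) ≈ -7 — moderately weak base
NO₃⁻: pKₐ(HNO₃) ≈ -1.3
dihydrogen phosphate: pKₐ(H₃PO₄) ≈ 2.1 — moderate base; biological leaving group after further activation
benzoate: pKₐ(C₆H₅COOH) ≈ 4.2
hydroxide (OH⁻): pKₐ(H₂O) ≈ 15.7 — strong base; essentially never leaves without prior activation
(CH₃)₃CO⁻: pKₐ(t-BuOH) ≈ 18

Cl⁻ > NO₃⁻ > dihydrogen phosphate > benzoate > hydroxide (OH⁻) > (CH₃)₃CO⁻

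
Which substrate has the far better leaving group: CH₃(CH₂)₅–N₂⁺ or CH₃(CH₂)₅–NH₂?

CH₃(CH₂)₅–N₂⁺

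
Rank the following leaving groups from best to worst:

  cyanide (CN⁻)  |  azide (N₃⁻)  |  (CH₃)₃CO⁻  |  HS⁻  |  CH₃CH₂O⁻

azide (N₃⁻) > HS⁻ > cyanide (CN⁻) > CH₃CH₂O⁻ > (CH₃)₃CO⁻

azide (N₃⁻): pKₐ(HN₃) ≈ 4.7 — linear, resonance-stabilised
HS⁻: pKₐ(H₂S) ≈ 7 — larger and more polarisable than the oxygen analogue
cyanide (CN⁻): pKₐ(HCN) ≈ 9.2
CH₃CH₂O⁻: pKₐ(CH₃CH₂OH) ≈ 16
(CH₃)₃CO⁻: pKₐ(t-BuOH) ≈ 18 — bulky, strongly basic alkoxide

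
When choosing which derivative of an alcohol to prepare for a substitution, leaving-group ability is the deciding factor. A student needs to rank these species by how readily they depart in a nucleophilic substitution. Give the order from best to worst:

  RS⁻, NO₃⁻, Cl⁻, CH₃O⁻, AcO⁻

Cl⁻ > NO₃⁻ > AcO⁻ > RS⁻ > CH₃O⁻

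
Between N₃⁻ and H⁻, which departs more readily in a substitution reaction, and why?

N₃⁻

N₃⁻ is the better leaving group.
pKₐ(HN₃) ≈ 4.7 versus pKₐ(H₂) ≈ 36: N₃⁻ is the much weaker base.
Linear, resonance-stabilised.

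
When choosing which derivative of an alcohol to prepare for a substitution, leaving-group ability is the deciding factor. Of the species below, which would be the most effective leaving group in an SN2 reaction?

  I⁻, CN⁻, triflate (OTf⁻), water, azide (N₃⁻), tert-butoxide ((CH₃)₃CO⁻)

triflate (OTf⁻): pKₐ(CF₃SO₃H (triflic acid)) ≈ -14
I⁻: pKₐ(HI) ≈ -10
water: pKₐ(H₃O⁺) ≈ -1.7
azide (N₃⁻): pKₐ(HN₃) ≈ 4.7
CN⁻: pKₐ(HCN) ≈ 9.2
tert-butoxide ((CH₃)₃CO⁻): pKₐ(t-BuOH) ≈ 18

triflate (OTf⁻)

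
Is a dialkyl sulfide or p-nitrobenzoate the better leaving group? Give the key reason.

a dialkyl sulfide

a dialkyl sulfide is the better leaving group.
pKₐ(R'₂SH⁺) ≈ -7 versus pKₐ(p-nitrobenzoic acid) ≈ 3.4: a dialkyl sulfide is the much weaker base.
Neutral; leaves from a sulfonium salt (R–SR'₂⁺).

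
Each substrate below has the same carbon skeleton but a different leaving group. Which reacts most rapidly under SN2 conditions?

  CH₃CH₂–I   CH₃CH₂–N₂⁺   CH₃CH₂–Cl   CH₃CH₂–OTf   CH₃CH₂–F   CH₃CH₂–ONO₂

Identical carbon frameworks mean the comparison reduces to leaving-group quality.
Leaving-group ability tracks the stability of the departed species; conjugate-acid pKₐ is the usual yardstick (lower pKₐ → better LG).
CH₃CH₂–N₂⁺ loses N₂: no meaningful conjugate acid; N₂ departs as an exceptionally stable neutral molecule
CH₃CH₂–OTf loses OTf⁻: pKₐ(CF₃SO₃H (triflic acid)) ≈ -14
CH₃CH₂–I loses I⁻: pKₐ(HI) ≈ -10
CH₃CH₂–Cl loses Cl⁻: pKₐ(HCl) ≈ -7
CH₃CH₂–ONO₂ loses NO₃⁻: pKₐ(HNO₃) ≈ -1.3
CH₃CH₂–F loses F⁻: pKₐ(HF) ≈ 3.2

CH₃CH₂–N₂⁺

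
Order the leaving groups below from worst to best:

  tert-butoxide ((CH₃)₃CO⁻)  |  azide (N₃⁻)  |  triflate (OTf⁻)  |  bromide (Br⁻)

triflate (OTf⁻): pKₐ(CF₃SO₃H (triflic acid)) ≈ -14 — charge spread over three oxygens and a CF₃ group; the premier leaving group in synthesis
bromide (Br⁻): pKₐ(HBr) ≈ -9 — weak base; good leaving group
azide (N₃⁻): pKₐ(HN₃) ≈ 4.7 — linear, resonance-stabilised
tert-butoxide ((CH₃)₃CO⁻): pKₐ(t-BuOH) ≈ 18
The question asks for worst first, so the sequence is read in increasing leaving-group ability.

tert-butoxide ((CH₃)₃CO⁻) < azide (N₃⁻) < bromide (Br⁻) < triflate (OTf⁻)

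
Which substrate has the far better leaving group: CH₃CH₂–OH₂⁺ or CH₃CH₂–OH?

From CH₃CH₂–OH the departing group would be OH⁻ (pKₐ(H₂O) ≈ 15.7). Strong base; essentially never leaves without prior activation.
From CH₃CH₂–OH₂⁺ the leaving group is H₂O (pKₐ(H₃O⁺) ≈ -1.7). Neutral; leaves from a protonated alcohol (R–OH₂⁺).
(In practice CH₃CH₂–OH₂⁺ is made from CH₃CH₂–OH by protonation with strong acid, converting the leaving group from hydroxide to neutral water.)

CH₃CH₂–OH₂⁺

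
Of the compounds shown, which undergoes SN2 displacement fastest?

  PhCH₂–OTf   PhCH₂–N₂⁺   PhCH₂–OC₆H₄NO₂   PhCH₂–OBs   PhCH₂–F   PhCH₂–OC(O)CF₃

Identical carbon frameworks mean the comparison reduces to leaving-group quality.
A good leaving group is a weak base: the lower the pKₐ of its conjugate acid, the more readily it departs.
PhCH₂–N₂⁺ loses N₂: no meaningful conjugate acid; N₂ departs as an exceptionally stable neutral molecule
PhCH₂–OTf loses OTf⁻: pKₐ(CF₃SO₃H (triflic acid)) ≈ -14
PhCH₂–OBs loses OBs⁻: pKₐ(p-BrC₆H₄SO₃H) ≈ -2.8
PhCH₂–OC(O)CF₃ loses CF₃COO⁻: pKₐ(CF₃COOH) ≈ 0.2
PhCH₂–F loses F⁻: pKₐ(HF) ≈ 3.2
PhCH₂–OC₆H₄NO₂ loses p-O₂N–C₆H₄–O⁻: pKₐ(p-nitrophenol) ≈ 7.2

PhCH₂–N₂⁺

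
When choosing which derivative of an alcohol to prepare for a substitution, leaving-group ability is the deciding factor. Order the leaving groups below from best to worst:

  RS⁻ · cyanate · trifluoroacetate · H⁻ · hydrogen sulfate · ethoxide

hydrogen sulfate > trifluoroacetate > cyanate > RS⁻ > ethoxide > H⁻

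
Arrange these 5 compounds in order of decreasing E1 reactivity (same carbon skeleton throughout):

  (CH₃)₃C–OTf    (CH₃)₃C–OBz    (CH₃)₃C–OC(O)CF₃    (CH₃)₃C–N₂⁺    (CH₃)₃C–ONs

(CH₃)₃C–N₂⁺ > (CH₃)₃C–OTf > (CH₃)₃C–ONs > (CH₃)₃C–OC(O)CF₃ > (CH₃)₃C–OBz

Same R in every case — rank the leaving groups.
The more stable X⁻ (or X) is on its own — i.e. the weaker a base it is — the better a leaving group it makes.
(CH₃)₃C–N₂⁺ loses N₂: no meaningful conjugate acid; N₂ departs as an exceptionally stable neutral molecule
(CH₃)₃C–OTf loses OTf⁻: pKₐ(CF₃SO₃H (triflic acid)) ≈ -14
(CH₃)₃C–ONs loses ONs⁻: pKₐ(p-O₂NC₆H₄SO₃H) ≈ -3.5
(CH₃)₃C–OC(O)CF₃ loses CF₃COO⁻: pKₐ(CF₃COOH) ≈ 0.2
(CH₃)₃C–OBz loses PhCOO⁻: pKₐ(C₆H₅COOH) ≈ 4.2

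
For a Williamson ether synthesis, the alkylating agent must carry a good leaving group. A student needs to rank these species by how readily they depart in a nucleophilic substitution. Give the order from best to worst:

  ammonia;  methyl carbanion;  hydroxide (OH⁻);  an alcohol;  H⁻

an alcohol > ammonia > hydroxide (OH⁻) > H⁻ > methyl carbanion

an alcohol: pKₐ(R'OH₂⁺) ≈ -2.4
ammonia: pKₐ(NH₄⁺) ≈ 9.2
hydroxide (OH⁻): pKₐ(H₂O) ≈ 15.7
H⁻: pKₐ(H₂) ≈ 36
methyl carbanion: pKₐ(CH₄) ≈ 48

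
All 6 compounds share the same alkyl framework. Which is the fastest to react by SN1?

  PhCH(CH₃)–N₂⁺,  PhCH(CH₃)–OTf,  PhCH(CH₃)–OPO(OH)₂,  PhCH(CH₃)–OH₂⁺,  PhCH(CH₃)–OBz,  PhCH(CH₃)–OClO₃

PhCH(CH₃)–N₂⁺

The skeletons are identical, so relative rate is governed entirely by leaving-group ability.
The more stable X⁻ (or X) is on its own — i.e. the weaker a base it is — the better a leaving group it makes.
PhCH(CH₃)–N₂⁺ loses N₂: no meaningful conjugate acid; N₂ departs as an exceptionally stable neutral molecule
PhCH(CH₃)–OTf loses OTf⁻: pKₐ(CF₃SO₃H (triflic acid)) ≈ -14
PhCH(CH₃)–OClO₃ loses ClO₄⁻: pKₐ(HClO₄) ≈ -10
PhCH(CH₃)–OH₂⁺ loses H₂O: pKₐ(H₃O⁺) ≈ -1.7
PhCH(CH₃)–OPO(OH)₂ loses H₂PO₄⁻: pKₐ(H₃PO₄) ≈ 2.1
PhCH(CH₃)–OBz loses PhCOO⁻: pKₐ(C₆H₅COOH) ≈ 4.2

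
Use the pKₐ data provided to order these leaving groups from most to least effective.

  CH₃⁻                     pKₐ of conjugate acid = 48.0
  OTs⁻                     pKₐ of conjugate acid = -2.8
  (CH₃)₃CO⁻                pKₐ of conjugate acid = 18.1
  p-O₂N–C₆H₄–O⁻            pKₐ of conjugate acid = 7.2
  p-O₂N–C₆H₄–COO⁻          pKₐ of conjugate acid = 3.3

OTs⁻ > p-O₂N–C₆H₄–COO⁻ > p-O₂N–C₆H₄–O⁻ > (CH₃)₃CO⁻ > CH₃⁻

Lower conjugate-acid pKₐ ⇒ weaker base ⇒ better leaving group.
Sorting by the given values: OTs⁻ (-2.8), p-O₂N–C₆H₄–COO⁻ (3.3), p-O₂N–C₆H₄–O⁻ (7.2), (CH₃)₃CO⁻ (18.1), CH₃⁻ (48.0).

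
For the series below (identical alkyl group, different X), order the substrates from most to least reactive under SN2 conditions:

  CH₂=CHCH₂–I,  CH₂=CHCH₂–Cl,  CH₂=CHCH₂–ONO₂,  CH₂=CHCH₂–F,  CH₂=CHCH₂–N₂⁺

CH₂=CHCH₂–N₂⁺ > CH₂=CHCH₂–I > CH₂=CHCH₂–Cl > CH₂=CHCH₂–ONO₂ > CH₂=CHCH₂–F

The skeletons are identical, so relative rate is governed entirely by leaving-group ability.
Rank by basicity of the departing species: weakest base leaves most easily.
CH₂=CHCH₂–N₂⁺ loses N₂: no meaningful conjugate acid; N₂ departs as an exceptionally stable neutral molecule
CH₂=CHCH₂–I loses I⁻: pKₐ(HI) ≈ -10
CH₂=CHCH₂–Cl loses Cl⁻: pKₐ(HCl) ≈ -7
CH₂=CHCH₂–ONO₂ loses NO₃⁻: pKₐ(HNO₃) ≈ -1.3
CH₂=CHCH₂–F loses F⁻: pKₐ(HF) ≈ 3.2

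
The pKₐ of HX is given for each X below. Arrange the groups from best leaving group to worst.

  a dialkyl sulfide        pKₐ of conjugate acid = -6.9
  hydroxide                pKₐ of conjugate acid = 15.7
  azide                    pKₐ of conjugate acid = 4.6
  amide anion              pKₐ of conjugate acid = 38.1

Lower conjugate-acid pKₐ ⇒ weaker base ⇒ better leaving group.
Sorting by the given values: a dialkyl sulfide (-6.9), azide (4.6), hydroxide (15.7), amide anion (38.1).

a dialkyl sulfide > azide > hydroxide > amide anion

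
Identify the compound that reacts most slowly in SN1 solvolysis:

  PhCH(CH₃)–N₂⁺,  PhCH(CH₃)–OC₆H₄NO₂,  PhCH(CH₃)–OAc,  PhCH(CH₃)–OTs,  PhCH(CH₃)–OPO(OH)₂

Same R in every case — rank the leaving groups.
Rank by basicity of the departing species: weakest base leaves most easily.
PhCH(CH₃)–N₂⁺ loses N₂: no meaningful conjugate acid; N₂ departs as an exceptionally stable neutral molecule
PhCH(CH₃)–OTs loses OTs⁻: pKₐ(p-CH₃C₆H₄SO₃H (TsOH)) ≈ -2.8
PhCH(CH₃)–OPO(OH)₂ loses H₂PO₄⁻: pKₐ(H₃PO₄) ≈ 2.1
PhCH(CH₃)–OAc loses AcO⁻: pKₐ(CH₃COOH) ≈ 4.8
PhCH(CH₃)–OC₆H₄NO₂ loses p-O₂N–C₆H₄–O⁻: pKₐ(p-nitrophenol) ≈ 7.2

PhCH(CH₃)–OC₆H₄NO₂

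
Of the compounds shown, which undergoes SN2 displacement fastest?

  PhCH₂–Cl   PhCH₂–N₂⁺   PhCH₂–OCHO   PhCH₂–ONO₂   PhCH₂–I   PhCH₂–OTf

PhCH₂–N₂⁺

The skeletons are identical, so relative rate is governed entirely by leaving-group ability.
A good leaving group is a weak base: the lower the pKₐ of its conjugate acid, the more readily it departs.
PhCH₂–N₂⁺ loses N₂: no meaningful conjugate acid; N₂ departs as an exceptionally stable neutral molecule
PhCH₂–OTf loses OTf⁻: pKₐ(CF₃SO₃H (triflic acid)) ≈ -14
PhCH₂–I loses I⁻: pKₐ(HI) ≈ -10
PhCH₂–Cl loses Cl⁻: pKₐ(HCl) ≈ -7
PhCH₂–ONO₂ loses NO₃⁻: pKₐ(HNO₃) ≈ -1.3
PhCH₂–OCHO loses HCOO⁻: pKₐ(HCOOH) ≈ 3.8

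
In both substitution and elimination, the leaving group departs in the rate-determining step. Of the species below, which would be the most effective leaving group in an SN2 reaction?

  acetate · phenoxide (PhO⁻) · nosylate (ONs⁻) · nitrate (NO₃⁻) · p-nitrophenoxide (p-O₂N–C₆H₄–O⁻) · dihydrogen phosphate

nosylate (ONs⁻)

nosylate (ONs⁻): pKₐ(p-O₂NC₆H₄SO₃H) ≈ -3.5
nitrate (NO₃⁻): pKₐ(HNO₃) ≈ -1.3
dihydrogen phosphate: pKₐ(H₃PO₄) ≈ 2.1
acetate: pKₐ(CH₃COOH) ≈ 4.8
p-nitrophenoxide (p-O₂N–C₆H₄–O⁻): pKₐ(p-nitrophenol) ≈ 7.2
phenoxide (PhO⁻): pKₐ(C₆H₅OH (phenol)) ≈ 10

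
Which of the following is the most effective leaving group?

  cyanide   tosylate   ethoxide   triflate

triflate: pKₐ(CF₃SO₃H (triflic acid)) ≈ -14
tosylate: pKₐ(p-CH₃C₆H₄SO₃H (TsOH)) ≈ -2.8
cyanide: pKₐ(HCN) ≈ 9.2
ethoxide: pKₐ(CH₃CH₂OH) ≈ 16

triflate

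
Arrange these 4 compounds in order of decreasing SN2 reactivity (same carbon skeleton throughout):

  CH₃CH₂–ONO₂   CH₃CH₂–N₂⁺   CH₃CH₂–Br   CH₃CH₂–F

Identical carbon frameworks mean the comparison reduces to leaving-group quality.
Leaving-group ability tracks the stability of the departed species; conjugate-acid pKₐ is the usual yardstick (lower pKₐ → better LG).
CH₃CH₂–N₂⁺ loses N₂: no meaningful conjugate acid; N₂ departs as an exceptionally stable neutral molecule
CH₃CH₂–Br loses Br⁻: pKₐ(HBr) ≈ -9
CH₃CH₂–ONO₂ loses NO₃⁻: pKₐ(HNO₃) ≈ -1.3
CH₃CH₂–F loses F⁻: pKₐ(HF) ≈ 3.2

CH₃CH₂–N₂⁺ > CH₃CH₂–Br > CH₃CH₂–ONO₂ > CH₃CH₂–F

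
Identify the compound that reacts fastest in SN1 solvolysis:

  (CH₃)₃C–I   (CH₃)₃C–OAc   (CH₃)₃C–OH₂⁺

(CH₃)₃C–I

Same R in every case — rank the leaving groups.
Rank by basicity of the departing species: weakest base leaves most easily.
(CH₃)₃C–I loses I⁻: pKₐ(HI) ≈ -10
(CH₃)₃C–OH₂⁺ loses H₂O: pKₐ(H₃O⁺) ≈ -1.7
(CH₃)₃C–OAc loses AcO⁻: pKₐ(CH₃COOH) ≈ 4.8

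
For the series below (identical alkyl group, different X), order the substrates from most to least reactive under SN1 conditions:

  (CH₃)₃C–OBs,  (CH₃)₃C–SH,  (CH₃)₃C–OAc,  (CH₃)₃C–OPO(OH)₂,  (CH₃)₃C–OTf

Same R in every case — rank the leaving groups.
Rank by basicity of the departing species: weakest base leaves most easily.
(CH₃)₃C–OTf loses OTf⁻: pKₐ(CF₃SO₃H (triflic acid)) ≈ -14
(CH₃)₃C–OBs loses OBs⁻: pKₐ(p-BrC₆H₄SO₃H) ≈ -2.8
(CH₃)₃C–OPO(OH)₂ loses H₂PO₄⁻: pKₐ(H₃PO₄) ≈ 2.1
(CH₃)₃C–OAc loses AcO⁻: pKₐ(CH₃COOH) ≈ 4.8
(CH₃)₃C–SH loses HS⁻: pKₐ(H₂S) ≈ 7

(CH₃)₃C–OTf > (CH₃)₃C–OBs > (CH₃)₃C–OPO(OH)₂ > (CH₃)₃C–OAc > (CH₃)₃C–SH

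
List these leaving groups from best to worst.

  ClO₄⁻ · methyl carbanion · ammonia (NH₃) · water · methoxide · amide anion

ClO₄⁻ > water > ammonia (NH₃) > methoxide > amide anion > methyl carbanion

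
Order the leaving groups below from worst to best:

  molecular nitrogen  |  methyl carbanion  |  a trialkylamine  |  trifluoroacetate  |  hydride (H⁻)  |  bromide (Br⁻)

methyl carbanion < hydride (H⁻) < a trialkylamine < trifluoroacetate < bromide (Br⁻) < molecular nitrogen

The more stable X⁻ (or X) is on its own — i.e. the weaker a base it is — the better a leaving group it makes.
molecular nitrogen: no meaningful conjugate acid; N₂ departs as an exceptionally stable neutral molecule
bromide (Br⁻): pKₐ(HBr) ≈ -9
trifluoroacetate: pKₐ(CF₃COOH) ≈ 0.2
a trialkylamine: pKₐ(R'₃NH⁺) ≈ 10.7
hydride (H⁻): pKₐ(H₂) ≈ 36
methyl carbanion: pKₐ(CH₄) ≈ 48
Reversing gives the worst-to-best order requested.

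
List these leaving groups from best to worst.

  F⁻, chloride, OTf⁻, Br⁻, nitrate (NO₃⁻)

OTf⁻: pKₐ(CF₃SO₃H (triflic acid)) ≈ -14
Br⁻: pKₐ(HBr) ≈ -9 — weak base; good leaving group
chloride: pKₐ(HCl) ≈ -7 — moderately weak base
nitrate (NO₃⁻): pKₐ(HNO₃) ≈ -1.3 — resonance-delocalised over three oxygens
F⁻: pKₐ(HF) ≈ 3.2

OTf⁻ > Br⁻ > chloride > nitrate (NO₃⁻) > F⁻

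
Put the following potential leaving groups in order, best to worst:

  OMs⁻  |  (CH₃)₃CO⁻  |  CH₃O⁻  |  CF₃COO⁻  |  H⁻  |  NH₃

Leaving-group ability tracks the stability of the departed species; conjugate-acid pKₐ is the usual yardstick (lower pKₐ → better LG).
OMs⁻: pKₐ(CH₃SO₃H (MsOH)) ≈ -1.9
CF₃COO⁻: pKₐ(CF₃COOH) ≈ 0.2 — strongly electron-withdrawing CF₃ stabilises the carboxylate
NH₃: pKₐ(NH₄⁺) ≈ 9.2 — neutral but moderately basic; leaves from R–NH₃⁺
CH₃O⁻: pKₐ(CH₃OH) ≈ 15.5
(CH₃)₃CO⁻: pKₐ(t-BuOH) ≈ 18
H⁻: pKₐ(H₂) ≈ 36

OMs⁻ > CF₃COO⁻ > NH₃ > CH₃O⁻ > (CH₃)₃CO⁻ > H⁻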